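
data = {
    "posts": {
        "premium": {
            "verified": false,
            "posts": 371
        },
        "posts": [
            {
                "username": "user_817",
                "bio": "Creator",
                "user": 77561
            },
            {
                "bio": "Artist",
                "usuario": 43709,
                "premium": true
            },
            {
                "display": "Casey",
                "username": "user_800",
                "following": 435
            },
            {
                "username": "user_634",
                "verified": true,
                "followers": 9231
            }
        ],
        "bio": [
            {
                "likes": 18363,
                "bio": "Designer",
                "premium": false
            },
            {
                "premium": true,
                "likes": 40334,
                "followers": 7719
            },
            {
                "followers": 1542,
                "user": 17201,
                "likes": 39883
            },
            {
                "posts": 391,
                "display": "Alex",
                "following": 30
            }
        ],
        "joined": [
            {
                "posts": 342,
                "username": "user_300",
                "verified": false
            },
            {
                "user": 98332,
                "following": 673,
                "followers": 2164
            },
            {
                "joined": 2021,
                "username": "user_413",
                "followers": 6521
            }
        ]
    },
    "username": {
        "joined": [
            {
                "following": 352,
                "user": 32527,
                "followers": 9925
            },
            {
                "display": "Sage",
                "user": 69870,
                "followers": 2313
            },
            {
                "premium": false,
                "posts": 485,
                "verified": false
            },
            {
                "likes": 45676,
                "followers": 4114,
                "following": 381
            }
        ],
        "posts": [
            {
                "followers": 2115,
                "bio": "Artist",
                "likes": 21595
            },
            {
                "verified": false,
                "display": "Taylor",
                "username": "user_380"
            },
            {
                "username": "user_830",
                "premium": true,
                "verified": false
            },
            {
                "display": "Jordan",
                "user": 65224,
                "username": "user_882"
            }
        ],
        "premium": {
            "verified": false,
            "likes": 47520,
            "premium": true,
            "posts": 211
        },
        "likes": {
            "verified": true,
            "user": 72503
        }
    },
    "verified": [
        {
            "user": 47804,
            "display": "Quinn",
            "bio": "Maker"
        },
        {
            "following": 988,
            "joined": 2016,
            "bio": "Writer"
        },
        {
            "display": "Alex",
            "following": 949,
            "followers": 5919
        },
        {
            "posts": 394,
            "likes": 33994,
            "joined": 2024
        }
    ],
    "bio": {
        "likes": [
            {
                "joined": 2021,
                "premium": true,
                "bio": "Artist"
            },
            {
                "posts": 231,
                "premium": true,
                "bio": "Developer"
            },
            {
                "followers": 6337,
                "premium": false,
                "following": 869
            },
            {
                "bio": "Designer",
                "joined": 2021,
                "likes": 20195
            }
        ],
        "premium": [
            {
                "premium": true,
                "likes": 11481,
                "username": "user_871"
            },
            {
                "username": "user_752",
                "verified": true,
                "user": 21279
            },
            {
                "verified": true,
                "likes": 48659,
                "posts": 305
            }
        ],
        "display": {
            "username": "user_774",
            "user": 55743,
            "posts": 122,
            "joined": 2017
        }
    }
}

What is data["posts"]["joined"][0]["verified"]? False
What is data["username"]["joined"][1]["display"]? "Sage"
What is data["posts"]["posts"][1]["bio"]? "Artist"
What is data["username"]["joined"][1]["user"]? 69870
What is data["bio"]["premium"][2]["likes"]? 48659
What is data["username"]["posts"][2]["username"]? "user_830"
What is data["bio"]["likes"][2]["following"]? 869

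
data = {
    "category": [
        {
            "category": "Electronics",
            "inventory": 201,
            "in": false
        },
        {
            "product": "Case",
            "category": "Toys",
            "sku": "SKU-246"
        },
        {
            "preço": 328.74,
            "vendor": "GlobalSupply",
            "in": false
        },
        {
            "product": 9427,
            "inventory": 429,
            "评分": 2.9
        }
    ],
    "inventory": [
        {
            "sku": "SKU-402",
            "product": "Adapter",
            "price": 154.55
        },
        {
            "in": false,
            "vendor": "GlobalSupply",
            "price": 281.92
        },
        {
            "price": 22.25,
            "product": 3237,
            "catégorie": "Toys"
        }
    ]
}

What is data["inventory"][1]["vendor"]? "GlobalSupply"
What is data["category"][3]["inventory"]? 429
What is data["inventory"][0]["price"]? 154.55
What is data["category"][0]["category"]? "Electronics"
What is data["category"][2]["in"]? False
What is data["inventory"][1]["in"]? False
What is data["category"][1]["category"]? "Toys"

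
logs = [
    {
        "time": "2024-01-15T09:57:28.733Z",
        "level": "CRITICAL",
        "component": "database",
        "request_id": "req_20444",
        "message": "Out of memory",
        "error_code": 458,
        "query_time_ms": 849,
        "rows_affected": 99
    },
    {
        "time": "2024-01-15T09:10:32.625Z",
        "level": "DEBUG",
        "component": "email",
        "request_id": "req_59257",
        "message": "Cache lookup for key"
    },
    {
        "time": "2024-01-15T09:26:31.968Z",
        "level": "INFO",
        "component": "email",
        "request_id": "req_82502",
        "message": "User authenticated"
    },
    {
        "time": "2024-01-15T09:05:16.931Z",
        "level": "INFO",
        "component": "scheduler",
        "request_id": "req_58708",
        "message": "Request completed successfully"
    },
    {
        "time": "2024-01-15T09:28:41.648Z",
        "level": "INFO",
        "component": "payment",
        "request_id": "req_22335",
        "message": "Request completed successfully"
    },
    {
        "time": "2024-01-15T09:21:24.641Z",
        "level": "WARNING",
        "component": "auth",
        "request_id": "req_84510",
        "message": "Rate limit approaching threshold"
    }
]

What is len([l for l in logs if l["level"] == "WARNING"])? 1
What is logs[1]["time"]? "2024-01-15T09:10:32.625Z"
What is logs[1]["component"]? "email"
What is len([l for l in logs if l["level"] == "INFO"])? 3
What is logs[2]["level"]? "INFO"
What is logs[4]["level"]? "INFO"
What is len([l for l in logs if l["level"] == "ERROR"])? 0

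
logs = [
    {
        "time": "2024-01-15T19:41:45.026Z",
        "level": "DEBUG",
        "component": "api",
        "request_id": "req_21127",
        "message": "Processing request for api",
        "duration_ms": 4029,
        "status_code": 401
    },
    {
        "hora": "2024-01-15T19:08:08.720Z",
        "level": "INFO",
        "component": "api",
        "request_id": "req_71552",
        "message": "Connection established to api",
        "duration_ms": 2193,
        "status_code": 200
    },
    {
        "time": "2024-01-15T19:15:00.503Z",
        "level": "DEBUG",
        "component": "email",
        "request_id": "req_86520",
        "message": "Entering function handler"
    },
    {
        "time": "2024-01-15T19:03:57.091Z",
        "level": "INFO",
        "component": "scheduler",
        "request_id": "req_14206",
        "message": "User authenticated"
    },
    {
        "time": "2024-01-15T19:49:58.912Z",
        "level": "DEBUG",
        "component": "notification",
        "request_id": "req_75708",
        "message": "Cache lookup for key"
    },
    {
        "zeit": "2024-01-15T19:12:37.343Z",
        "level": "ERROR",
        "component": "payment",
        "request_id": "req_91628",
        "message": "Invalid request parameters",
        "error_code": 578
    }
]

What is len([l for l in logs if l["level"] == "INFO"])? 2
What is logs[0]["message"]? "Processing request for api"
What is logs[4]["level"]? "DEBUG"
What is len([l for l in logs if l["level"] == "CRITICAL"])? 0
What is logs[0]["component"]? "api"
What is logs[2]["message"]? "Entering function handler"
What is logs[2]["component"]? "email"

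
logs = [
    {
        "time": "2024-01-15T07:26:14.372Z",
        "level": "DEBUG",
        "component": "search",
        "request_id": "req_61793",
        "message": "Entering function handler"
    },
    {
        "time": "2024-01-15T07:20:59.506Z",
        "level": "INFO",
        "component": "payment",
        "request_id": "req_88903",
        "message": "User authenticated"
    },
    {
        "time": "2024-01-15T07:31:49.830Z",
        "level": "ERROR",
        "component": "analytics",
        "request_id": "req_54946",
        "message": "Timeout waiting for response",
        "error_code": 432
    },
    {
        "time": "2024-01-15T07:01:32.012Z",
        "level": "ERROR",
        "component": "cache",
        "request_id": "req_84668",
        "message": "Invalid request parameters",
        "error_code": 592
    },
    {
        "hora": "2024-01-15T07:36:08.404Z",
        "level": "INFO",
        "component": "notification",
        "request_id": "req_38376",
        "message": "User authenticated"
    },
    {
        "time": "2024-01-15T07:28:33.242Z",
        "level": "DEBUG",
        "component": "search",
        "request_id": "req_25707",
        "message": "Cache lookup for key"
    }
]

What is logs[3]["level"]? "ERROR"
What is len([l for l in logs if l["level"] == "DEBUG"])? 2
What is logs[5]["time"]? "2024-01-15T07:28:33.242Z"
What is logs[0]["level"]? "DEBUG"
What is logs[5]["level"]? "DEBUG"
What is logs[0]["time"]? "2024-01-15T07:26:14.372Z"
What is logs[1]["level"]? "INFO"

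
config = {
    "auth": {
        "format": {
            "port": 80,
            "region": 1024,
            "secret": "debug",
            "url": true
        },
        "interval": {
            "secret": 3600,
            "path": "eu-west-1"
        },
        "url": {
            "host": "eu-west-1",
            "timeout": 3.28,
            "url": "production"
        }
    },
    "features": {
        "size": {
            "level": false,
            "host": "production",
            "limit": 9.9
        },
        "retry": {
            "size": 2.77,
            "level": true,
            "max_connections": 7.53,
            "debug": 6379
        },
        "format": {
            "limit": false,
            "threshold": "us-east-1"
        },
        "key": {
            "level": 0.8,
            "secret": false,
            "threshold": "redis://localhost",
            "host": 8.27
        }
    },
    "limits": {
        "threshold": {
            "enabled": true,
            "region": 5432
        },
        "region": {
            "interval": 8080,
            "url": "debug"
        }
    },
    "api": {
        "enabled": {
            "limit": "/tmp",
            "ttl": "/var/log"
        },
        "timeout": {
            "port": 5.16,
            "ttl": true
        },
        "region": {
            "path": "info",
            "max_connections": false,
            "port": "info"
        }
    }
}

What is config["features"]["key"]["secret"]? False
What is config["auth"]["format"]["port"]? 80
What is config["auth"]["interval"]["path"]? "eu-west-1"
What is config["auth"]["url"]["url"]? "production"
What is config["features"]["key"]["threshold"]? "redis://localhost"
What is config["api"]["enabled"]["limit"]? "/tmp"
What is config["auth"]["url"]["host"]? "eu-west-1"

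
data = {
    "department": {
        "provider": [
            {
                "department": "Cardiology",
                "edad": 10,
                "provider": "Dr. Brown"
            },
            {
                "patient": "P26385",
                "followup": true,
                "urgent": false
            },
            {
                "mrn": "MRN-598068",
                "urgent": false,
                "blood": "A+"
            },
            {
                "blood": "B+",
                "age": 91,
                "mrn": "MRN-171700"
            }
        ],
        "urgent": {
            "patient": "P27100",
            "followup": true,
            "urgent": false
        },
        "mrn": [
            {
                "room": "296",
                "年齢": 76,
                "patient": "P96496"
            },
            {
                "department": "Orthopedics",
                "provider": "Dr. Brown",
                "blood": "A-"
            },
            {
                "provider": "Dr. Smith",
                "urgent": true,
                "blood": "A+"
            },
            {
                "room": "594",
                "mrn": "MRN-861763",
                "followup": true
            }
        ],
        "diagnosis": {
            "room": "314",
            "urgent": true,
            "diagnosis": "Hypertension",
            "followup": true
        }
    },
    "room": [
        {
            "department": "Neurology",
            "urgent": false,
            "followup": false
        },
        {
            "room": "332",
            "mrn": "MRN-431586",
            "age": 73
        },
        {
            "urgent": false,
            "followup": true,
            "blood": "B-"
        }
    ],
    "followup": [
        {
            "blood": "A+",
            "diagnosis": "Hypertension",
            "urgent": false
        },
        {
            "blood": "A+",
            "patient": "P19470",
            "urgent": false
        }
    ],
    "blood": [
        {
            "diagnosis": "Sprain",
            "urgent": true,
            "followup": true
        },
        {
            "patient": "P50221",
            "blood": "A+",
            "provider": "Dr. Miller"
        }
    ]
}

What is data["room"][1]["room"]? "332"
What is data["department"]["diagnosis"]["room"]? "314"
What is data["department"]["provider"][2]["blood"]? "A+"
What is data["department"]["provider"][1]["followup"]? True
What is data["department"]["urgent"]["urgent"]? False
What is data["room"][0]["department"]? "Neurology"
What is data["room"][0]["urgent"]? False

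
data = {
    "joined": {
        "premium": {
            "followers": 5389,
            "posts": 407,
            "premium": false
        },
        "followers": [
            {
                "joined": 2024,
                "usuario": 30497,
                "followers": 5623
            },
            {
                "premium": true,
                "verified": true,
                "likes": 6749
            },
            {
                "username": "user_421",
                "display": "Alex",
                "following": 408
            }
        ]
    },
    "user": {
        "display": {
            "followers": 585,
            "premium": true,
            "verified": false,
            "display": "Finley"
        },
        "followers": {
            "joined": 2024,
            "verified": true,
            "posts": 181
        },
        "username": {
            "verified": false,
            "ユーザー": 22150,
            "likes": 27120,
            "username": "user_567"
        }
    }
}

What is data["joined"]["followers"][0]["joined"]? 2024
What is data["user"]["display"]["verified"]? False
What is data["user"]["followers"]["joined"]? 2024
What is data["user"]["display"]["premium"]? True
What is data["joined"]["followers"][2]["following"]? 408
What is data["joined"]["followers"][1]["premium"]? True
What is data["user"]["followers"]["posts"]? 181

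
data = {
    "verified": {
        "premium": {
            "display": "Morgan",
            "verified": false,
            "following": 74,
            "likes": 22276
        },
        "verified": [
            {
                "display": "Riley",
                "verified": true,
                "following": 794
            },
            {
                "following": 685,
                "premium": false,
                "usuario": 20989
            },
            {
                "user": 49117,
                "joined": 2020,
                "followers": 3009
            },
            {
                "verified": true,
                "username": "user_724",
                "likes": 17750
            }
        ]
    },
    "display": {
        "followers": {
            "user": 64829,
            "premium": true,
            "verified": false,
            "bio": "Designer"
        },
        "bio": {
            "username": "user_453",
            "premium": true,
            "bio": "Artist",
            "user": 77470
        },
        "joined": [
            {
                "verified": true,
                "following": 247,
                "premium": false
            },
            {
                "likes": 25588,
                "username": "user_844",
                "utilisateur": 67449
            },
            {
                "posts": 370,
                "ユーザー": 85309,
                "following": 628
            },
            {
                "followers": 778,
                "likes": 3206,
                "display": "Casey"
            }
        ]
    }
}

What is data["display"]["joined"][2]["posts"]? 370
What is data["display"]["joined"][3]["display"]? "Casey"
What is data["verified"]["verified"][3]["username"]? "user_724"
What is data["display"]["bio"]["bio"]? "Artist"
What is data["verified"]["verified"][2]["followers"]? 3009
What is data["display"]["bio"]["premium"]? True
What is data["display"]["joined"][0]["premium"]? False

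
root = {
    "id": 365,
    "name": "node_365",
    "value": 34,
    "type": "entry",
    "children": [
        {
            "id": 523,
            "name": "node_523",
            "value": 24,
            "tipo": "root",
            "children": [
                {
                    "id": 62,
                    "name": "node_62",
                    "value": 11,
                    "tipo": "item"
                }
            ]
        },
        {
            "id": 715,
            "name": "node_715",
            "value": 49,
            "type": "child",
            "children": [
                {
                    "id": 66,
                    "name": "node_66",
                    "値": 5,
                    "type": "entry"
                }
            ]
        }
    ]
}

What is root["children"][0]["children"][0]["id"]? 62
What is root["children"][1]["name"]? "node_715"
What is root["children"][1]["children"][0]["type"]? "entry"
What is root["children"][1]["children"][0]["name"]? "node_66"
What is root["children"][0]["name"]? "node_523"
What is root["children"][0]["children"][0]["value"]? 11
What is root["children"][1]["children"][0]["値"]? 5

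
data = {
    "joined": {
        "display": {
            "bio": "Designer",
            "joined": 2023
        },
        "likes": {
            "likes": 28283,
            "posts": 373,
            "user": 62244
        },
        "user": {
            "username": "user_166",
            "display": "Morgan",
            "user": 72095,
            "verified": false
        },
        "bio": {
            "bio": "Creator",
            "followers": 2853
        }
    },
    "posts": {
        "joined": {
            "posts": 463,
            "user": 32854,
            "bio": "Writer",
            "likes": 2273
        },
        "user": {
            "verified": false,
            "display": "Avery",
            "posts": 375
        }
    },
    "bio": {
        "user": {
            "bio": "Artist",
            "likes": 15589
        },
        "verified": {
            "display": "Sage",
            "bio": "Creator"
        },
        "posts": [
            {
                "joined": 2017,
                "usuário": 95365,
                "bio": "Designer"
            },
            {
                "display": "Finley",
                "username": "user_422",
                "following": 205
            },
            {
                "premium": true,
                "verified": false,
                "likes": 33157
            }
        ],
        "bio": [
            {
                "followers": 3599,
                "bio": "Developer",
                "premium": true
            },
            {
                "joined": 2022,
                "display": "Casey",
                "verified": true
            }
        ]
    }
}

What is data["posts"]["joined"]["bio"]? "Writer"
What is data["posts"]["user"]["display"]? "Avery"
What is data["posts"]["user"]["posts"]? 375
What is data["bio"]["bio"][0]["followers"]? 3599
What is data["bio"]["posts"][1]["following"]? 205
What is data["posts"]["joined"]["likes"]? 2273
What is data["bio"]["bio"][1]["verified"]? True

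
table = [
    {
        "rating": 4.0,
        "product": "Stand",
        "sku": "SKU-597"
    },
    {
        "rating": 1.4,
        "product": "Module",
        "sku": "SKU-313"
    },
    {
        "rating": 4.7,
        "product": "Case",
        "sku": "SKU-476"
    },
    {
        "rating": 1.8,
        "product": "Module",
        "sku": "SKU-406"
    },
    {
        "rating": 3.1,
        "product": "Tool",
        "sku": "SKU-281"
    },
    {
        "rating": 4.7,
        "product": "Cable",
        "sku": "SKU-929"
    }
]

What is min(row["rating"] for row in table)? 1.4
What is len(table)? 6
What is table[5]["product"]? "Cable"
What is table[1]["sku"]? "SKU-313"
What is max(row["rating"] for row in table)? 4.7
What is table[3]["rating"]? 1.8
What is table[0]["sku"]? "SKU-597"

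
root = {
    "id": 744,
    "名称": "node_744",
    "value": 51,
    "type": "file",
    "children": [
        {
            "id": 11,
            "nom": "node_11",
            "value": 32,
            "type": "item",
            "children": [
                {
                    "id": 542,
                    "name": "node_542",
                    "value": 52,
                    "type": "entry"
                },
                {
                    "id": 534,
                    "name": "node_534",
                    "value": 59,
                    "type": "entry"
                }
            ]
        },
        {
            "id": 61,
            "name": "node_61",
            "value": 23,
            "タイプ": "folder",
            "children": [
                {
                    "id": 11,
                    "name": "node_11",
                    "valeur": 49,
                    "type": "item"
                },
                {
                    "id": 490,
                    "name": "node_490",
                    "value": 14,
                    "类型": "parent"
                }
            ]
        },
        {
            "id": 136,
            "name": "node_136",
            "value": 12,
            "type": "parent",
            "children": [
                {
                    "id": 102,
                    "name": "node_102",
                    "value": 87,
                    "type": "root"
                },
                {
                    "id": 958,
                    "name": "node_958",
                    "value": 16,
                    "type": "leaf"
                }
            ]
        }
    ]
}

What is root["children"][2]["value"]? 12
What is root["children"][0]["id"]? 11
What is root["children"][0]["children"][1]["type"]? "entry"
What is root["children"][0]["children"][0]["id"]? 542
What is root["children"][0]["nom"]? "node_11"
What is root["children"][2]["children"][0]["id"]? 102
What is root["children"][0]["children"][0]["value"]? 52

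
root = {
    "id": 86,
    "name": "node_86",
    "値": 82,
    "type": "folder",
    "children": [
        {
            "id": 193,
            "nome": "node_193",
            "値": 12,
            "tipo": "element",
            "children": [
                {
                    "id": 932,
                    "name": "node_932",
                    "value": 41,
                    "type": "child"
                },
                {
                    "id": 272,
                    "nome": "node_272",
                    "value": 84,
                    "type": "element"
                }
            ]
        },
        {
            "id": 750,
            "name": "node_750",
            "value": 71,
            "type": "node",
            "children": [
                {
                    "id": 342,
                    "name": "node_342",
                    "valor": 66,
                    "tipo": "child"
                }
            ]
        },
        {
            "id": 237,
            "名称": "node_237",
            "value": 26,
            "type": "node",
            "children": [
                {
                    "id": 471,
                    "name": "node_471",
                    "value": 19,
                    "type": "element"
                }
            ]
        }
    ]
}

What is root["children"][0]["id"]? 193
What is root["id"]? 86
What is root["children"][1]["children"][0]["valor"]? 66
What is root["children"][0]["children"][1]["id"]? 272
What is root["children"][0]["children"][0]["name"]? "node_932"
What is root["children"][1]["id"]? 750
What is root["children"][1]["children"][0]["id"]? 342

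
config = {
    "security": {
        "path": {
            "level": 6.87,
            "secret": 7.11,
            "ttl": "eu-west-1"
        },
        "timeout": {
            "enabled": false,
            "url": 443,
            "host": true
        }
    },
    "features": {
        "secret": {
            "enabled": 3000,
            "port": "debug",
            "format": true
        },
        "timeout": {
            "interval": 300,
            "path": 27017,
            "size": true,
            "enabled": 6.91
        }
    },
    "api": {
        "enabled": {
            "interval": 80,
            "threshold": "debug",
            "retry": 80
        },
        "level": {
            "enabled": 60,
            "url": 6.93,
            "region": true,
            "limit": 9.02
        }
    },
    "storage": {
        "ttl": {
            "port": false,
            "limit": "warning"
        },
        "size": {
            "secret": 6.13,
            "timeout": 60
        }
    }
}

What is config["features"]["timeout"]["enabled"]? 6.91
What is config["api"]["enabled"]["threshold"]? "debug"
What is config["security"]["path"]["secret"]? 7.11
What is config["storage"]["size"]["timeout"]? 60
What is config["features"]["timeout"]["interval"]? 300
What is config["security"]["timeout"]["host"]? True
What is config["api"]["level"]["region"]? True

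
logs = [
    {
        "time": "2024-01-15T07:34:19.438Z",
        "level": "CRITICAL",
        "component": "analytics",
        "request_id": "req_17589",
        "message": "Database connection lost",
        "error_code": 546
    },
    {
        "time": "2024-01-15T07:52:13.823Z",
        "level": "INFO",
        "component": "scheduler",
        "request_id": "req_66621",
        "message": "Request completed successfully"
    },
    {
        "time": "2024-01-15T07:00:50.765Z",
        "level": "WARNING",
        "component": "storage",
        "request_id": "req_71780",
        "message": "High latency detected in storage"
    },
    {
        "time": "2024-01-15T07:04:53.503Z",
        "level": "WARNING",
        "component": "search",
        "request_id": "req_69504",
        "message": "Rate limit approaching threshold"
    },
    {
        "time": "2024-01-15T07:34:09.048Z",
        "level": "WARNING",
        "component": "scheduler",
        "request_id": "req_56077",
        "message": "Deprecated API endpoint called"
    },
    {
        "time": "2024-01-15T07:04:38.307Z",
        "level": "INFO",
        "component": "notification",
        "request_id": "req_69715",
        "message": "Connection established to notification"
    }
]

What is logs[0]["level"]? "CRITICAL"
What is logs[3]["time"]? "2024-01-15T07:04:53.503Z"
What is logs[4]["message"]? "Deprecated API endpoint called"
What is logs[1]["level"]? "INFO"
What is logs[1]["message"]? "Request completed successfully"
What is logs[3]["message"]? "Rate limit approaching threshold"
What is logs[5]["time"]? "2024-01-15T07:04:38.307Z"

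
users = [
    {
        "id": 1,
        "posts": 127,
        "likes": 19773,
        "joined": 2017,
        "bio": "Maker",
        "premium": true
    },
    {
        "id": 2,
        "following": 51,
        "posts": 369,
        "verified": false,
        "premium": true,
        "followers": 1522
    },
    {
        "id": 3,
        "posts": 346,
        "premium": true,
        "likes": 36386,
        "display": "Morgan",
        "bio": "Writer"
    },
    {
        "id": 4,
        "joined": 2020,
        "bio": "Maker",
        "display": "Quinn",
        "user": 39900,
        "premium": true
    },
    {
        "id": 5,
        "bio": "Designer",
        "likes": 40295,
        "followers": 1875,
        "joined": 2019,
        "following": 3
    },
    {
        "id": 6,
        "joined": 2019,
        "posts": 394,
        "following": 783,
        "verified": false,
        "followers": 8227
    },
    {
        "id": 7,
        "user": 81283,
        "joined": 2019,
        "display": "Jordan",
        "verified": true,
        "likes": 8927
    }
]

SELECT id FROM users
[1, 2, 3, 4, 5, 6, 7]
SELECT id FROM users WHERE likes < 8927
[]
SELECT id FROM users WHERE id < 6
[1, 2, 3, 4, 5]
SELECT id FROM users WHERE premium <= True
[1, 2, 3, 4]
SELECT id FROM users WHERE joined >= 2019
[4, 5, 6, 7]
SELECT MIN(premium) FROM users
True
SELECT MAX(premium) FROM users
True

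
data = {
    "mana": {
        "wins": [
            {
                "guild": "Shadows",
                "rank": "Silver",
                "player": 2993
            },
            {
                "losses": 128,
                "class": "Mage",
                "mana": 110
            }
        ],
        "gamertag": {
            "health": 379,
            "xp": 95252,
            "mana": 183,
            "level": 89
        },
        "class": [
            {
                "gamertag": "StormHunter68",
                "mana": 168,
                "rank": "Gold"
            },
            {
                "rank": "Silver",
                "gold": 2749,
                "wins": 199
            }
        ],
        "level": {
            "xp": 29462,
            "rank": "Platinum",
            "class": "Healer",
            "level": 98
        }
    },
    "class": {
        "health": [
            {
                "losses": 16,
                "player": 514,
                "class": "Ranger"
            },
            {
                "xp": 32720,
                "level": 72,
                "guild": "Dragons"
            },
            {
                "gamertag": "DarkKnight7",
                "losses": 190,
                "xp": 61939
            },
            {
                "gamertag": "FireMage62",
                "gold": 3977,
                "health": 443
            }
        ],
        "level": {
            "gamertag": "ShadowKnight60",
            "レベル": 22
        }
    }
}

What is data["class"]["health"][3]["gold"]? 3977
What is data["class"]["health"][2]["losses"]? 190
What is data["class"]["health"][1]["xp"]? 32720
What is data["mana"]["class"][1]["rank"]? "Silver"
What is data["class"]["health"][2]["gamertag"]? "DarkKnight7"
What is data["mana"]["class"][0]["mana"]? 168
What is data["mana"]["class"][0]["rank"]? "Gold"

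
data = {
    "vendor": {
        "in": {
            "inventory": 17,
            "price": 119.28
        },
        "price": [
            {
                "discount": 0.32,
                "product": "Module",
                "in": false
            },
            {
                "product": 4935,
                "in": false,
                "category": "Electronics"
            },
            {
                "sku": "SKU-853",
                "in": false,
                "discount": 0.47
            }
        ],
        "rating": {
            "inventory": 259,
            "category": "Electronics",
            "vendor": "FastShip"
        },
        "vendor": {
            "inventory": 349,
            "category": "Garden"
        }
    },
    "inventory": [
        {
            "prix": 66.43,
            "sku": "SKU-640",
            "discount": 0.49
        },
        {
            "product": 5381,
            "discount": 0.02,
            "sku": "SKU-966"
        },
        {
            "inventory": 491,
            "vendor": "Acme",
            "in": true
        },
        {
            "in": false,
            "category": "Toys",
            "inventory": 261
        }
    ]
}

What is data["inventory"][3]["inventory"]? 261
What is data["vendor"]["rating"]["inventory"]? 259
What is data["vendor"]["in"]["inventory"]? 17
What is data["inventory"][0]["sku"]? "SKU-640"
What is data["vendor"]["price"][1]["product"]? 4935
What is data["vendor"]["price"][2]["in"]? False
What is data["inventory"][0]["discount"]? 0.49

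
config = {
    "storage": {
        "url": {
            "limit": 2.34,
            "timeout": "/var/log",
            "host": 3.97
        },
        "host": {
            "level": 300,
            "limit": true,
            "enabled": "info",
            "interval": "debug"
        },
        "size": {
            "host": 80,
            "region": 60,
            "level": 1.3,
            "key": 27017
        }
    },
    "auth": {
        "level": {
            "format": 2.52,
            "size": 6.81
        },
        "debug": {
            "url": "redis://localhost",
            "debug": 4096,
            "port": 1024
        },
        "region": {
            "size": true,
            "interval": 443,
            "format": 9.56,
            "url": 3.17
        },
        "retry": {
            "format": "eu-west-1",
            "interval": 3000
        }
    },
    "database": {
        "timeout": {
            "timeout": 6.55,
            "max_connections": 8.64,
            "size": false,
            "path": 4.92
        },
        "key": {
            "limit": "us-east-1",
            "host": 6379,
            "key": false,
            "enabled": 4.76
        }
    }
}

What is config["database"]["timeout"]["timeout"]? 6.55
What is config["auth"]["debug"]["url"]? "redis://localhost"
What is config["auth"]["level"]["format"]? 2.52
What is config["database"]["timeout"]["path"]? 4.92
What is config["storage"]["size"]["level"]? 1.3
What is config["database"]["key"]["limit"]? "us-east-1"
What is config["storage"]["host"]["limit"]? True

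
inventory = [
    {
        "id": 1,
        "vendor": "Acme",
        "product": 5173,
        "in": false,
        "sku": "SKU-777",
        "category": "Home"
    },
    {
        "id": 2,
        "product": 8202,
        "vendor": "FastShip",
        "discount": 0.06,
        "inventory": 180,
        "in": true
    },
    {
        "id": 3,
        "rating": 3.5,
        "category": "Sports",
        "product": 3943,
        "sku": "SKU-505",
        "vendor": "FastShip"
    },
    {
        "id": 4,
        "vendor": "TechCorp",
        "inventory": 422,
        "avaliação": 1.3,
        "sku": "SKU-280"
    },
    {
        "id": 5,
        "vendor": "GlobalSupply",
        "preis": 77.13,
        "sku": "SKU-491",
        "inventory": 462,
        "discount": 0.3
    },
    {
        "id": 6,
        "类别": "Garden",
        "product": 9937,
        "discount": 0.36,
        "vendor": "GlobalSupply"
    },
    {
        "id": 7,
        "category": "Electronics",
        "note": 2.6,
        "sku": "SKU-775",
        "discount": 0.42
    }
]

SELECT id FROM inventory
[1, 2, 3, 4, 5, 6, 7]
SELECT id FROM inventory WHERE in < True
[1]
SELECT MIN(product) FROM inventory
3943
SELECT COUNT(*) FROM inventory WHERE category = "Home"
1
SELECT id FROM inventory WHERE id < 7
[1, 2, 3, 4, 5, 6]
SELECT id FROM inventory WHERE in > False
[2]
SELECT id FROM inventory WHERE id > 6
[7]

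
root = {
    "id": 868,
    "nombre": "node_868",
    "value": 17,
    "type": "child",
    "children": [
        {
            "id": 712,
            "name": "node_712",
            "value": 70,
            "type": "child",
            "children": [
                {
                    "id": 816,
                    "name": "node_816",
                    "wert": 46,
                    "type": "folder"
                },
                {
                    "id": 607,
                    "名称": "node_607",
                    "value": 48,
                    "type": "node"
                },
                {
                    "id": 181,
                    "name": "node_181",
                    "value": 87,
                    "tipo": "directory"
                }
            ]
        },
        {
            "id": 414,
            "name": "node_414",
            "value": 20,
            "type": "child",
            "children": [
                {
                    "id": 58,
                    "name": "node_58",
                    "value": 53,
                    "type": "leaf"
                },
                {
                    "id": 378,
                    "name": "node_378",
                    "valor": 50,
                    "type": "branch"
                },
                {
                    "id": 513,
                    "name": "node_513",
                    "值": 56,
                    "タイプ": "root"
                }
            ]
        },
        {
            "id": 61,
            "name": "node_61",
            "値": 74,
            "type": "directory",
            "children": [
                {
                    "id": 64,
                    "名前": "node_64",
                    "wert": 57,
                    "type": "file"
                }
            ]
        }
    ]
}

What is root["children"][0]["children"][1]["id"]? 607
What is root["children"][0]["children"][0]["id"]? 816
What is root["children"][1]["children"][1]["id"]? 378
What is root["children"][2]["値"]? 74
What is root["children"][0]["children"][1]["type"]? "node"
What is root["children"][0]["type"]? "child"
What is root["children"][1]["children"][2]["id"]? 513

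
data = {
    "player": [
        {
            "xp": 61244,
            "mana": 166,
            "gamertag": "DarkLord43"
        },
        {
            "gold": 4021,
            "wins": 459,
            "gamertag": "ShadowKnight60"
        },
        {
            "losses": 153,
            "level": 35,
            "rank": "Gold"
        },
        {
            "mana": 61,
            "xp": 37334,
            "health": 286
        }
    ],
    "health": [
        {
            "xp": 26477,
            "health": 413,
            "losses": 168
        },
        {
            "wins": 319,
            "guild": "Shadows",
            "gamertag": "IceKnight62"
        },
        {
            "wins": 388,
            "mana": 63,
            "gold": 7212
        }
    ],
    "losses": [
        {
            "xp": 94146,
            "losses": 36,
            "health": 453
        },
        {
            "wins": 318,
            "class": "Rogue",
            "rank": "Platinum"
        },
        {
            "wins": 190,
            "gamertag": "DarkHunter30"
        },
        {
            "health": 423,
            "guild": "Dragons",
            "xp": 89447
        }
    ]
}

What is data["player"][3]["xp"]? 37334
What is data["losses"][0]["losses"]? 36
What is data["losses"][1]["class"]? "Rogue"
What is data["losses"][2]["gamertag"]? "DarkHunter30"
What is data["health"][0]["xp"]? 26477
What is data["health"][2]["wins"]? 388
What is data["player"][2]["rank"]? "Gold"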